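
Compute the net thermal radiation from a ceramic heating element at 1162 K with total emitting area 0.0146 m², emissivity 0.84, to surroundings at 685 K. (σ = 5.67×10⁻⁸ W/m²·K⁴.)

Q ≈ 1110 W

Q = εσA(T⁴ − T_s⁴). T⁴ − T_s⁴ = (1162)⁴ − (685)⁴ = 1.82×10^12 − 2.20×10^11 = 1.60×10^12 K⁴.
Q = 0.84 × 5.67×10⁻⁸ × 0.0146 × 1.60×10^12 = 1110 W.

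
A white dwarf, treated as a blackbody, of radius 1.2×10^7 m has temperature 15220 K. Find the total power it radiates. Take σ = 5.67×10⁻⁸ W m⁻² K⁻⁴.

P ≈ 5.51×10^24 W

A = 4πr² = 4π × (1.2×10^7)² = 1.81×10^15 m².
P = σAT⁴ = 5.67×10⁻⁸ × 1.81×10^15 × (15220)⁴ = 5.67×10⁻⁸ × 1.81×10^15 × 5.37×10^16.
P = 5.51×10^24 W.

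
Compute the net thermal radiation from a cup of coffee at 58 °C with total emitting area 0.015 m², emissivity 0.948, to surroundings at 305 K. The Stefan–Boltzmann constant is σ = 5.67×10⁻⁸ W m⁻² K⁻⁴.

Q ≈ 2.70 W

Convert: 58 °C = 331 K.
Q = εσA(T⁴ − T_s⁴). T⁴ − T_s⁴ = (331)⁴ − (305)⁴ = 1.20×10^10 − 8.65×10^9 = 3.35×10^9 K⁴.
Q = 0.948 × 5.67×10⁻⁸ × 0.0150 × 3.35×10^9 = 2.70 W.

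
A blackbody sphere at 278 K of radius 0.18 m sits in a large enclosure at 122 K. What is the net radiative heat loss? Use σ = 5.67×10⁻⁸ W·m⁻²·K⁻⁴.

Q ≈ 133 W

A = 4πr² = 4π × (0.18)² = 0.407 m².
Q = σA(T⁴ − T_s⁴). T⁴ − T_s⁴ = (278)⁴ − (122)⁴ = 5.97×10^9 − 2.22×10^8 = 5.75×10^9 K⁴.
Q = 5.67×10⁻⁸ × 0.407 × 5.75×10^9 = 133 W.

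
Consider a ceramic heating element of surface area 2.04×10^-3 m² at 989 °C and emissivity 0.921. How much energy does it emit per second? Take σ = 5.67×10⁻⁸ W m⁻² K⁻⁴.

P ≈ 270 W

989 °C = 1262 K.
P = εσAT⁴ = 0.921 × 5.67×10⁻⁸ × 2.04×10^-3 × (1262)⁴ = 0.921 × 5.67×10⁻⁸ × 2.04×10^-3 × 2.54×10^12.
P = 270 W.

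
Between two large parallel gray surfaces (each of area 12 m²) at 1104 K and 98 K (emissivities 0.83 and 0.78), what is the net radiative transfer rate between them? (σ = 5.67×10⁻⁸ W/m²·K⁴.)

For two large parallel gray plates, q = σ(T₁⁴ − T₂⁴) / (1/ε₁ + 1/ε₂ − 1).
1/ε₁ + 1/ε₂ − 1 = 1/0.83 + 1/0.78 − 1 = 1.487.
T₁⁴ − T₂⁴ = 1.49×10^12 − 9.22×10^7 = 1.49×10^12 K⁴.
q = 5.67×10⁻⁸ × 1.49×10^12 / 1.487 = 56600 W/m².
Q = q·A = 56600 × 12 = 6.80×10^5 W.

Q ≈ 6.80×10^5 W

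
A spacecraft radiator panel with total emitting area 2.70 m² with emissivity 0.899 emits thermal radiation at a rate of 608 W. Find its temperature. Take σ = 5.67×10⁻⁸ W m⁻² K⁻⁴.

From P = εσAT⁴, T = (P / εσA)^(1/4) = (608 / (0.899 × 5.67×10⁻⁸ × 2.70))^(1/4).
T = (4.42×10^9)^(1/4) = 258 K.

T ≈ 258 K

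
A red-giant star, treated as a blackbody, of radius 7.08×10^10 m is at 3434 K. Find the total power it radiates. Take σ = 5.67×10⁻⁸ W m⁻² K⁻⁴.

A = 4πr² = 4π × (7.08×10^10)² = 6.30×10^22 m².
P = σAT⁴ = 5.67×10⁻⁸ × 6.30×10^22 × (3434)⁴ = 5.67×10⁻⁸ × 6.30×10^22 × 1.39×10^14.
P = 4.97×10^29 W.

P ≈ 4.97×10^29 W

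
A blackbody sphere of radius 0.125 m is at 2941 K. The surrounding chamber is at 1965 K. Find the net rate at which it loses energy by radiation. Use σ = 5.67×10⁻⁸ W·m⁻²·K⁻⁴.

Q ≈ 6.67×10^5 W

A = 4πr² = 4π × (0.125)² = 0.196 m².
Q = σA(T⁴ − T_s⁴). T⁴ − T_s⁴ = (2941)⁴ − (1965)⁴ = 7.48×10^13 − 1.49×10^13 = 5.99×10^13 K⁴.
Q = 5.67×10⁻⁸ × 0.196 × 5.99×10^13 = 6.67×10^5 W.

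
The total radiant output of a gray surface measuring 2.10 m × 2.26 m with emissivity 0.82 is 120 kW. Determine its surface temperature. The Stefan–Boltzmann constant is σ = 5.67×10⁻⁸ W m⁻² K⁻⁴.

A = 2.10 × 2.26 = 4.75 m².
From P = εσAT⁴, T = (P / εσA)^(1/4) = (1.20×10^5 / (0.82 × 5.67×10⁻⁸ × 4.75))^(1/4).
T = (5.44×10^11)^(1/4) = 859 K.

T ≈ 859 K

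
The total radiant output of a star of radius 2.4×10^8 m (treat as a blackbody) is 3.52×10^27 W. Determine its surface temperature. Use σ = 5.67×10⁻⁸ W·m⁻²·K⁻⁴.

A = 4πr² = 4π × (2.4×10^8)² = 7.24×10^17 m².
From P = σAT⁴, T = (P / σA)^(1/4) = (3.52×10^27 / (5.67×10⁻⁸ × 7.24×10^17))^(1/4).
T = (8.58×10^16)^(1/4) = 17100 K.

T ≈ 17100 K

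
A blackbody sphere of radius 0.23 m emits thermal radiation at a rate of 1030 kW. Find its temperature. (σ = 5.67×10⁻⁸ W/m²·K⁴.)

A = 4πr² = 4π × (0.23)² = 0.665 m².
From P = σAT⁴, T = (P / σA)^(1/4) = (1.03×10^6 / (5.67×10⁻⁸ × 0.665))^(1/4).
T = (2.73×10^13)^(1/4) = 2290 K.

T ≈ 2290 K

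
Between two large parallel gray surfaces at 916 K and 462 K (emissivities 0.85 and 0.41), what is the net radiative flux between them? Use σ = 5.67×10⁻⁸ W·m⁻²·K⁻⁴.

For two large parallel gray plates, q = σ(T₁⁴ − T₂⁴) / (1/ε₁ + 1/ε₂ − 1).
1/ε₁ + 1/ε₂ − 1 = 1/0.85 + 1/0.41 − 1 = 2.615.
T₁⁴ − T₂⁴ = 7.04×10^11 − 4.56×10^10 = 6.58×10^11 K⁴.
q = 5.67×10⁻⁸ × 6.58×10^11 / 2.615 = 14300 W/m².

q ≈ 14300 W/m²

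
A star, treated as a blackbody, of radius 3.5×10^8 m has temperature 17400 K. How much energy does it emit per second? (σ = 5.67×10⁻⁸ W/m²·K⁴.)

A = 4πr² = 4π × (3.5×10^8)² = 1.54×10^18 m².
P = σAT⁴ = 5.67×10⁻⁸ × 1.54×10^18 × (17400)⁴ = 5.67×10⁻⁸ × 1.54×10^18 × 9.17×10^16.
P = 8.00×10^27 W.

P ≈ 8.00×10^27 W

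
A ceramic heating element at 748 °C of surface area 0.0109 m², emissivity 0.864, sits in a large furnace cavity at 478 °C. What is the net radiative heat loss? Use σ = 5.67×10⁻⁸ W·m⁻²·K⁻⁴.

Convert: 748 °C = 1021 K; 478 °C = 751 K.
Q = εσA(T⁴ − T_s⁴). T⁴ − T_s⁴ = (1021)⁴ − (751)⁴ = 1.09×10^12 − 3.18×10^11 = 7.69×10^11 K⁴.
Q = 0.864 × 5.67×10⁻⁸ × 0.0109 × 7.69×10^11 = 410 W.

Q ≈ 410 W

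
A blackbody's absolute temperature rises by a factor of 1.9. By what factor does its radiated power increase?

factor ≈ 13.0

P ∝ T⁴, so the power scales as (1.9)⁴ = 13.0.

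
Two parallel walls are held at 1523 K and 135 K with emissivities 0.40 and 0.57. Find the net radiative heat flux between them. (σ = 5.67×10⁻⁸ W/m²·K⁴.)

For two large parallel gray plates, q = σ(T₁⁴ − T₂⁴) / (1/ε₁ + 1/ε₂ − 1).
1/ε₁ + 1/ε₂ − 1 = 1/0.40 + 1/0.57 − 1 = 3.254.
T₁⁴ − T₂⁴ = 5.38×10^12 − 3.32×10^8 = 5.38×10^12 K⁴.
q = 5.67×10⁻⁸ × 5.38×10^12 / 3.254 = 93700 W/m².

q ≈ 93700 W/m²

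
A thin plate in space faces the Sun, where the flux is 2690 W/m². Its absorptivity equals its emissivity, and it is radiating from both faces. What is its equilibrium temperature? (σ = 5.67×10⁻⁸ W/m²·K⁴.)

T ≈ 392 K

Absorbed flux αS = emitted flux 2εσT⁴ per unit area; with α = ε this gives T = (S/2σ)^(1/4).
T = (2690 / (2 × 5.67×10⁻⁸))^(1/4) = (2.37×10^10)^(1/4).
T = 392 K.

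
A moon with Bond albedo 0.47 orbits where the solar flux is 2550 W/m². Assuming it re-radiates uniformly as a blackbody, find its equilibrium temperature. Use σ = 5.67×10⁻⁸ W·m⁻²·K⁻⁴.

T ≈ 278 K

Power absorbed = (1−a)S·πR²; power emitted = 4πR²σT⁴. Equating and cancelling πR²:
T = ((1−a)S / 4σ)^(1/4) = (1350 / (4 × 5.67×10⁻⁸))^(1/4) = (5.96×10^9)^(1/4).
T = 278 K.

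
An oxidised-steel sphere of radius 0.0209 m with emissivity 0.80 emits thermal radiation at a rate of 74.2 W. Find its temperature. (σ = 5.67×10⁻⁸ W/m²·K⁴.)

A = 4πr² = 4π × (0.0209)² = 5.49×10^-3 m².
From P = εσAT⁴, T = (P / εσA)^(1/4) = (74.2 / (0.80 × 5.67×10⁻⁸ × 5.49×10^-3))^(1/4).
T = (2.98×10^11)^(1/4) = 739 K.

T ≈ 739 K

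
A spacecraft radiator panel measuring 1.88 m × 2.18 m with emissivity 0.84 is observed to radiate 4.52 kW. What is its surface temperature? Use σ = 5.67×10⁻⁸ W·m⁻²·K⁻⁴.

T ≈ 390 K

A = 1.88 × 2.18 = 4.10 m².
From P = εσAT⁴, T = (P / εσA)^(1/4) = (4520 / (0.84 × 5.67×10⁻⁸ × 4.10))^(1/4).
T = (2.32×10^10)^(1/4) = 390 K.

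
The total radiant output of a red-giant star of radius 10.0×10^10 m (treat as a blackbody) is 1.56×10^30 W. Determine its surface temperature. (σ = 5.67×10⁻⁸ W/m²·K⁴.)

A = 4πr² = 4π × (10.0×10^10)² = 1.26×10^23 m².
From P = σAT⁴, T = (P / σA)^(1/4) = (1.56×10^30 / (5.67×10⁻⁸ × 1.26×10^23))^(1/4).
T = (2.19×10^14)^(1/4) = 3850 K.

T ≈ 3850 K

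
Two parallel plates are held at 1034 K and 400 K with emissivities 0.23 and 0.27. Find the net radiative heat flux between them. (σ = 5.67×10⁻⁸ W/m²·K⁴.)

For two large parallel gray plates, q = σ(T₁⁴ − T₂⁴) / (1/ε₁ + 1/ε₂ − 1).
1/ε₁ + 1/ε₂ − 1 = 1/0.23 + 1/0.27 − 1 = 7.052.
T₁⁴ − T₂⁴ = 1.14×10^12 − 2.56×10^10 = 1.12×10^12 K⁴.
q = 5.67×10⁻⁸ × 1.12×10^12 / 7.052 = 8990 W/m².

q ≈ 8990 W/m²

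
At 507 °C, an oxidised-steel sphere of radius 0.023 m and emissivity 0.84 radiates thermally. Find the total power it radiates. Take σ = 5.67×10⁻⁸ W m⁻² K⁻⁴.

A = 4πr² = 4π × (0.023)² = 6.65×10^-3 m².
507 °C = 780 K.
Stefan–Boltzmann: P = εσAT⁴ = 0.84 × 5.67×10⁻⁸ × 6.65×10^-3 × (780)⁴ = 0.84 × 5.67×10⁻⁸ × 6.65×10^-3 × 3.70×10^11.
P = 117 W.

P ≈ 117 W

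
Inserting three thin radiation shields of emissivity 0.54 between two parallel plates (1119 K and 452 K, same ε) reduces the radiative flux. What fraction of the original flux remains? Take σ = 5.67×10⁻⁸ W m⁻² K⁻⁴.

With N identical shields there are N+1 = 4 gaps in series, each with the same radiative resistance, so the flux falls to 1/(N+1) of its unshielded value.

ratio ≈ 0.250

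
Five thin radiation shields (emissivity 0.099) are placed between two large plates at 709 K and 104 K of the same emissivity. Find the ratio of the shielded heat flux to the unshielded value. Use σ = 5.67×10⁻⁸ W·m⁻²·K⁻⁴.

ratio ≈ 0.167

With N identical shields there are N+1 = 6 gaps in series, each with the same radiative resistance, so the flux falls to 1/(N+1) of its unshielded value.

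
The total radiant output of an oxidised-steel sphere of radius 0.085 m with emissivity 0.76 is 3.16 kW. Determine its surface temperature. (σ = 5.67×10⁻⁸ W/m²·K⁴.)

A = 4πr² = 4π × (0.085)² = 0.0908 m².
From P = εσAT⁴, T = (P / εσA)^(1/4) = (3160 / (0.76 × 5.67×10⁻⁸ × 0.0908))^(1/4).
T = (8.08×10^11)^(1/4) = 948 K.

T ≈ 948 K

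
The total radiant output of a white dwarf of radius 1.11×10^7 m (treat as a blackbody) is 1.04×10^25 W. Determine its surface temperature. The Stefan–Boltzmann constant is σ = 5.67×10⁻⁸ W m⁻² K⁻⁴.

A = 4πr² = 4π × (1.11×10^7)² = 1.55×10^15 m².
From P = σAT⁴, T = (P / σA)^(1/4) = (1.04×10^25 / (5.67×10⁻⁸ × 1.55×10^15))^(1/4).
T = (1.18×10^17)^(1/4) = 18600 K.

T ≈ 18600 K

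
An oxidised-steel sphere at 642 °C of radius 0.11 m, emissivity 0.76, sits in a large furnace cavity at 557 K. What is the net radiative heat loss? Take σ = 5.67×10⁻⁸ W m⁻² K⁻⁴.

Q ≈ 3960 W

A = 4πr² = 4π × (0.11)² = 0.152 m².
Convert: 642 °C = 915 K.
Q = εσA(T⁴ − T_s⁴). T⁴ − T_s⁴ = (915)⁴ − (557)⁴ = 7.01×10^11 − 9.63×10^10 = 6.05×10^11 K⁴.
Q = 0.76 × 5.67×10⁻⁸ × 0.152 × 6.05×10^11 = 3960 W.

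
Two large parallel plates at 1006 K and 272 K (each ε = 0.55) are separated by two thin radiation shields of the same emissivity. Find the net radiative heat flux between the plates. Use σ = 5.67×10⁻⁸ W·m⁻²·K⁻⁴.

Each of the 3 gaps contributes resistance (2/ε − 1) = 2/0.55 − 1 = 2.636; total = 7.909.
q = σ(T₁⁴ − T₂⁴) / 7.909 = 5.67×10⁻⁸ × 1.02×10^12 / 7.909 = 7300 W/m².

q ≈ 7300 W/m²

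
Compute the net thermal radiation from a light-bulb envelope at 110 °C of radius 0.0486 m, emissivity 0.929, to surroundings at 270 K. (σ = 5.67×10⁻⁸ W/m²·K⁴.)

Q ≈ 25.3 W

A = 4πr² = 4π × (0.0486)² = 0.0297 m².
Convert: 110 °C = 383 K.
Q = εσA(T⁴ − T_s⁴). T⁴ − T_s⁴ = (383)⁴ − (270)⁴ = 2.15×10^10 − 5.31×10^9 = 1.62×10^10 K⁴.
Q = 0.929 × 5.67×10⁻⁸ × 0.0297 × 1.62×10^10 = 25.3 W.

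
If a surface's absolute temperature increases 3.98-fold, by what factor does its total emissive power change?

factor ≈ 251

P ∝ T⁴, so the power scales as (3.98)⁴ = 251.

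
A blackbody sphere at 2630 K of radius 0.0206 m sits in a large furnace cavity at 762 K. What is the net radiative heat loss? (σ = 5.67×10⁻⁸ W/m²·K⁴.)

A = 4πr² = 4π × (0.0206)² = 5.33×10^-3 m².
Q = σA(T⁴ − T_s⁴). T⁴ − T_s⁴ = (2630)⁴ − (762)⁴ = 4.78×10^13 − 3.37×10^11 = 4.75×10^13 K⁴.
Q = 5.67×10⁻⁸ × 5.33×10^-3 × 4.75×10^13 = 14400 W.

Q ≈ 14400 W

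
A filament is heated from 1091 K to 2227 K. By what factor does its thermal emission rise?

ratio ≈ 17.4

P ∝ T⁴, so the ratio is (2227/1091)⁴ = (2.041)⁴ = 17.4.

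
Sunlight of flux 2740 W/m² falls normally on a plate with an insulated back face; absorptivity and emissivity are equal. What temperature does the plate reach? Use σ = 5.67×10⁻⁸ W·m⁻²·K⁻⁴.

T ≈ 469 K

Absorbed flux αS = emitted flux εσT⁴ (one radiating face); with α = ε, T = (S/σ)^(1/4).
T = (2740 / 5.67×10⁻⁸)^(1/4) = (4.83×10^10)^(1/4).
T = 469 K.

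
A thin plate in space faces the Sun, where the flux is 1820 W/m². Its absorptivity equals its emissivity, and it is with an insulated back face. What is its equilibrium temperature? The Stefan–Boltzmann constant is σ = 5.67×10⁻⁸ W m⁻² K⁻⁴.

Absorbed flux αS = emitted flux εσT⁴ (one radiating face); with α = ε, T = (S/σ)^(1/4).
T = (1820 / 5.67×10⁻⁸)^(1/4) = (3.21×10^10)^(1/4).
T = 423 K.

T ≈ 423 K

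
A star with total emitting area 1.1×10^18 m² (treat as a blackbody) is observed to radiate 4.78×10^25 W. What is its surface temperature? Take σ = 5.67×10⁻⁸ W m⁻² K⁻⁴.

From P = σAT⁴, T = (P / σA)^(1/4) = (4.78×10^25 / (5.67×10⁻⁸ × 1.10×10^18))^(1/4).
T = (7.66×10^14)^(1/4) = 5260 K.

T ≈ 5260 K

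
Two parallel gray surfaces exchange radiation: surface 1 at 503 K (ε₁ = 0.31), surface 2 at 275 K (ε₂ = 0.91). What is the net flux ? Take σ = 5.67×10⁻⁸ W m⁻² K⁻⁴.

q ≈ 994 W/m²

For two large parallel gray plates, q = σ(T₁⁴ − T₂⁴) / (1/ε₁ + 1/ε₂ − 1).
1/ε₁ + 1/ε₂ − 1 = 1/0.31 + 1/0.91 − 1 = 3.325.
T₁⁴ − T₂⁴ = 6.40×10^10 − 5.72×10^9 = 5.83×10^10 K⁴.
q = 5.67×10⁻⁸ × 5.83×10^10 / 3.325 = 994 W/m².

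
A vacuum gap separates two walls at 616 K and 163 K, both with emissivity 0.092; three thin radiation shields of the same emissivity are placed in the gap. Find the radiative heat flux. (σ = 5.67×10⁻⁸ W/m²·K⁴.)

q ≈ 97.9 W/m²

Each of the 4 gaps contributes resistance (2/ε − 1) = 2/0.092 − 1 = 20.74; total = 82.96.
q = σ(T₁⁴ − T₂⁴) / 82.96 = 5.67×10⁻⁸ × 1.43×10^11 / 82.96 = 97.9 W/m².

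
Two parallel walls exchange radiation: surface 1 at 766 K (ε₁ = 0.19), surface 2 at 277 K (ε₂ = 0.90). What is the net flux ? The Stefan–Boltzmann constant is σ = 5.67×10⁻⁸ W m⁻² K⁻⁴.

q ≈ 3570 W/m²

For two large parallel gray plates, q = σ(T₁⁴ − T₂⁴) / (1/ε₁ + 1/ε₂ − 1).
1/ε₁ + 1/ε₂ − 1 = 1/0.19 + 1/0.90 − 1 = 5.374.
T₁⁴ − T₂⁴ = 3.44×10^11 − 5.89×10^9 = 3.38×10^11 K⁴.
q = 5.67×10⁻⁸ × 3.38×10^11 / 5.374 = 3570 W/m².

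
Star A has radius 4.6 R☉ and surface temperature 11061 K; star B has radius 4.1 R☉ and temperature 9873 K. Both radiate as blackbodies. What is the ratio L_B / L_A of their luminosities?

L = 4πR²σT⁴ ∝ R²T⁴, so L_B/L_A = (4.1/4.6)² × (9873/11061)⁴ = 0.794 × 0.635 = 0.504.

L_B/L_A ≈ 0.504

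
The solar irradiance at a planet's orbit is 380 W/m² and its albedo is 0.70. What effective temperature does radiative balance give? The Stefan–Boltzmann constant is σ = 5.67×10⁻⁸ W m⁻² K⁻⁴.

T ≈ 150 K

Power absorbed = (1−a)S·πR²; power emitted = 4πR²σT⁴. Equating and cancelling πR²:
T = ((1−a)S / 4σ)^(1/4) = (114 / (4 × 5.67×10⁻⁸))^(1/4) = (5.03×10^8)^(1/4).
T = 150 K.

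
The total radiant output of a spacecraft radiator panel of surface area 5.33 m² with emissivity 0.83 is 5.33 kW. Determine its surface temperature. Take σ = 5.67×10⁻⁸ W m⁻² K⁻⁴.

From P = εσAT⁴, T = (P / εσA)^(1/4) = (5330 / (0.83 × 5.67×10⁻⁸ × 5.33))^(1/4).
T = (2.12×10^10)^(1/4) = 382 K.

T ≈ 382 K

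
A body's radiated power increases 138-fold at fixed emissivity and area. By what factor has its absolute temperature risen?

P ∝ T⁴ ⇒ T ∝ P^(1/4), so T scales by (138)^(1/4) = 3.43.

factor ≈ 3.43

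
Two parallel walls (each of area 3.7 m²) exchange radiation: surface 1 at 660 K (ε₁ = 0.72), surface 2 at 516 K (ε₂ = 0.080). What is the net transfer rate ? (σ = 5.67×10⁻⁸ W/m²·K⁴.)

Q ≈ 1930 W

For two large parallel gray plates, q = σ(T₁⁴ − T₂⁴) / (1/ε₁ + 1/ε₂ − 1).
1/ε₁ + 1/ε₂ − 1 = 1/0.72 + 1/0.080 − 1 = 12.89.
T₁⁴ − T₂⁴ = 1.90×10^11 − 7.09×10^10 = 1.19×10^11 K⁴.
q = 5.67×10⁻⁸ × 1.19×10^11 / 12.89 = 523 W/m².
Q = q·A = 523 × 3.7 = 1930 W.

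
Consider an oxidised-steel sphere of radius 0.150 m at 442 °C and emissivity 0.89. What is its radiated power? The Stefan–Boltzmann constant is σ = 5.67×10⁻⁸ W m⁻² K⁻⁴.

A = 4πr² = 4π × (0.150)² = 0.283 m².
442 °C = 715 K.
Stefan–Boltzmann: P = εσAT⁴ = 0.89 × 5.67×10⁻⁸ × 0.283 × (715)⁴ = 0.89 × 5.67×10⁻⁸ × 0.283 × 2.61×10^11.
P = 3730 W.

P ≈ 3730 W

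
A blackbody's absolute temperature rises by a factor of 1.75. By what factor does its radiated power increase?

factor ≈ 9.38

P ∝ T⁴, so the power scales as (1.75)⁴ = 9.38.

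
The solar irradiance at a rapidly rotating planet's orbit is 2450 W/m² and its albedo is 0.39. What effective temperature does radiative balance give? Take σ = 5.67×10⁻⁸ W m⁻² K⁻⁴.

T ≈ 285 K

Power absorbed = (1−a)S·πR²; power emitted = 4πR²σT⁴. Equating and cancelling πR²:
T = ((1−a)S / 4σ)^(1/4) = (1490 / (4 × 5.67×10⁻⁸))^(1/4) = (6.59×10^9)^(1/4).
T = 285 K.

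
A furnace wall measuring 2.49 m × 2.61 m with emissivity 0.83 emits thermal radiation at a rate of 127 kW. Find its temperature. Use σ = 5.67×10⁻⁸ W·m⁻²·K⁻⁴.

A = 2.49 × 2.61 = 6.50 m².
From P = εσAT⁴, T = (P / εσA)^(1/4) = (1.27×10^5 / (0.83 × 5.67×10⁻⁸ × 6.50))^(1/4).
T = (4.15×10^11)^(1/4) = 803 K.

T ≈ 803 K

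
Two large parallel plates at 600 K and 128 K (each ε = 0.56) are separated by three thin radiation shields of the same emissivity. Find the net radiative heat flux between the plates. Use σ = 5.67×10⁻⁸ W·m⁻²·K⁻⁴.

Each of the 4 gaps contributes resistance (2/ε − 1) = 2/0.56 − 1 = 2.571; total = 10.29.
q = σ(T₁⁴ − T₂⁴) / 10.29 = 5.67×10⁻⁸ × 1.29×10^11 / 10.29 = 713 W/m².

q ≈ 713 W/m²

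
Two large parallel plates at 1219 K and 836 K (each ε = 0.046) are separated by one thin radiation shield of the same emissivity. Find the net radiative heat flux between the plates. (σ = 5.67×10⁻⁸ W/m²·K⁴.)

Each of the 2 gaps contributes resistance (2/ε − 1) = 2/0.046 − 1 = 42.48; total = 84.96.
q = σ(T₁⁴ − T₂⁴) / 84.96 = 5.67×10⁻⁸ × 1.72×10^12 / 84.96 = 1150 W/m².

q ≈ 1150 W/m²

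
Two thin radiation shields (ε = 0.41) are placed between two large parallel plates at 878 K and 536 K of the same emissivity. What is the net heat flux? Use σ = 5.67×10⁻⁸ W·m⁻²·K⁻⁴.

Each of the 3 gaps contributes resistance (2/ε − 1) = 2/0.41 − 1 = 3.878; total = 11.63.
q = σ(T₁⁴ − T₂⁴) / 11.63 = 5.67×10⁻⁸ × 5.12×10^11 / 11.63 = 2490 W/m².

q ≈ 2490 W/m²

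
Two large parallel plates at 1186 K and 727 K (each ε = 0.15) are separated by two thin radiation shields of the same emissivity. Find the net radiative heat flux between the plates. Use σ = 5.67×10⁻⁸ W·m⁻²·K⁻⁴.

Each of the 3 gaps contributes resistance (2/ε − 1) = 2/0.15 − 1 = 12.33; total = 37.00.
q = σ(T₁⁴ − T₂⁴) / 37.00 = 5.67×10⁻⁸ × 1.70×10^12 / 37.00 = 2600 W/m².

q ≈ 2600 W/m²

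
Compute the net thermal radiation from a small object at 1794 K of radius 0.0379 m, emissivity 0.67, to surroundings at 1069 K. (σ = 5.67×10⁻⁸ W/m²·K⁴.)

A = 4πr² = 4π × (0.0379)² = 0.0181 m².
Q = εσA(T⁴ − T_s⁴). T⁴ − T_s⁴ = (1794)⁴ − (1069)⁴ = 1.04×10^13 − 1.31×10^12 = 9.05×10^12 K⁴.
Q = 0.67 × 5.67×10⁻⁸ × 0.0181 × 9.05×10^12 = 6210 W.

Q ≈ 6210 W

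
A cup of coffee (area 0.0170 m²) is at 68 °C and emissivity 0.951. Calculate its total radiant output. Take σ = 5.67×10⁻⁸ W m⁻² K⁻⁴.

P ≈ 12.4 W

68 °C = 341 K.
P = εσAT⁴ = 0.951 × 5.67×10⁻⁸ × 0.0170 × (341)⁴ = 0.951 × 5.67×10⁻⁸ × 0.0170 × 1.35×10^10.
P = 12.4 W.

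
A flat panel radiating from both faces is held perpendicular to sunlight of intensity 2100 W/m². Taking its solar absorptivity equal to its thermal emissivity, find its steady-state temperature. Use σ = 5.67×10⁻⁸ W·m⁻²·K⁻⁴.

Absorbed flux αS = emitted flux 2εσT⁴ per unit area; with α = ε this gives T = (S/2σ)^(1/4).
T = (2100 / (2 × 5.67×10⁻⁸))^(1/4) = (1.85×10^10)^(1/4).
T = 369 K.

T ≈ 369 K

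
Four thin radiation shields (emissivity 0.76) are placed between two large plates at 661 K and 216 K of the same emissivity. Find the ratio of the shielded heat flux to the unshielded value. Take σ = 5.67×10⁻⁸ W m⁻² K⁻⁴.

With N identical shields there are N+1 = 5 gaps in series, each with the same radiative resistance, so the flux falls to 1/(N+1) of its unshielded value.

ratio ≈ 0.200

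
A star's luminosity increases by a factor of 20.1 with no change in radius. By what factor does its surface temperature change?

P ∝ T⁴ ⇒ T ∝ P^(1/4), so T scales by (20.1)^(1/4) = 2.12.

factor ≈ 2.12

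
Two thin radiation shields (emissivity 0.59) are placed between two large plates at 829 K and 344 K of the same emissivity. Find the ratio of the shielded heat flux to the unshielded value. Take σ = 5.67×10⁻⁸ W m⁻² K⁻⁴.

ratio ≈ 0.333

With N identical shields there are N+1 = 3 gaps in series, each with the same radiative resistance, so the flux falls to 1/(N+1) of its unshielded value.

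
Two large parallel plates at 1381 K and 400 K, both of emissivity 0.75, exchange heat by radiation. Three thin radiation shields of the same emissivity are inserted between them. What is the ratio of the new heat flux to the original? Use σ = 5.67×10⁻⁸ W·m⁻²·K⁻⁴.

With N identical shields there are N+1 = 4 gaps in series, each with the same radiative resistance, so the flux falls to 1/(N+1) of its unshielded value.

ratio ≈ 0.250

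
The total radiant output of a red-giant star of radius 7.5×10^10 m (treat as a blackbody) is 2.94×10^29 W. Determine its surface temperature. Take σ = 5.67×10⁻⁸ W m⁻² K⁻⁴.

A = 4πr² = 4π × (7.5×10^10)² = 7.07×10^22 m².
From P = σAT⁴, T = (P / σA)^(1/4) = (2.94×10^29 / (5.67×10⁻⁸ × 7.07×10^22))^(1/4).
T = (7.34×10^13)^(1/4) = 2930 K.

T ≈ 2930 K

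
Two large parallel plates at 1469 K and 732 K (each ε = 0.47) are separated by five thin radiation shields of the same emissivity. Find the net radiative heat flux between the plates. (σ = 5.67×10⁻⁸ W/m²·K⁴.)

Each of the 6 gaps contributes resistance (2/ε − 1) = 2/0.47 − 1 = 3.255; total = 19.53.
q = σ(T₁⁴ − T₂⁴) / 19.53 = 5.67×10⁻⁸ × 4.37×10^12 / 19.53 = 12700 W/m².

q ≈ 12700 W/m²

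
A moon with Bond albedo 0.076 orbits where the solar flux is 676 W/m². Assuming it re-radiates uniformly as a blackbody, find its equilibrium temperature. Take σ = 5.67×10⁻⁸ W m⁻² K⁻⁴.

Power absorbed = (1−a)S·πR²; power emitted = 4πR²σT⁴. Equating and cancelling πR²:
T = ((1−a)S / 4σ)^(1/4) = (625 / (4 × 5.67×10⁻⁸))^(1/4) = (2.75×10^9)^(1/4).
T = 229 K.

T ≈ 229 K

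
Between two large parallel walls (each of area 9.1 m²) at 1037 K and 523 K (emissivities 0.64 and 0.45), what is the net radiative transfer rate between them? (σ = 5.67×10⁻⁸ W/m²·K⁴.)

For two large parallel gray plates, q = σ(T₁⁴ − T₂⁴) / (1/ε₁ + 1/ε₂ − 1).
1/ε₁ + 1/ε₂ − 1 = 1/0.64 + 1/0.45 − 1 = 2.785.
T₁⁴ − T₂⁴ = 1.16×10^12 − 7.48×10^10 = 1.08×10^12 K⁴.
q = 5.67×10⁻⁸ × 1.08×10^12 / 2.785 = 22000 W/m².
Q = q·A = 22000 × 9.1 = 2.00×10^5 W.

Q ≈ 2.00×10^5 W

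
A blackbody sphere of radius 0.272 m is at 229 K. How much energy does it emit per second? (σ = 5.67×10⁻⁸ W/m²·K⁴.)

A = 4πr² = 4π × (0.272)² = 0.930 m².
P = σAT⁴ = 5.67×10⁻⁸ × 0.930 × (229)⁴ = 5.67×10⁻⁸ × 0.930 × 2.75×10^9.
P = 145 W.

P ≈ 145 W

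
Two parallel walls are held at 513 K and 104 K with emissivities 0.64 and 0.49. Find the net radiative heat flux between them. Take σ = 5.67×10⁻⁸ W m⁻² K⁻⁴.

q ≈ 1510 W/m²

For two large parallel gray plates, q = σ(T₁⁴ − T₂⁴) / (1/ε₁ + 1/ε₂ − 1).
1/ε₁ + 1/ε₂ − 1 = 1/0.64 + 1/0.49 − 1 = 2.603.
T₁⁴ − T₂⁴ = 6.93×10^10 − 1.17×10^8 = 6.91×10^10 K⁴.
q = 5.67×10⁻⁸ × 6.91×10^10 / 2.603 = 1510 W/m².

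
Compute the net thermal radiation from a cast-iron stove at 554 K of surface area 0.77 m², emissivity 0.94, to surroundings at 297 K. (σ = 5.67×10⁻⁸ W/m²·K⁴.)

Q ≈ 3550 W

Q = εσA(T⁴ − T_s⁴). T⁴ − T_s⁴ = (554)⁴ − (297)⁴ = 9.42×10^10 − 7.78×10^9 = 8.64×10^10 K⁴.
Q = 0.94 × 5.67×10⁻⁸ × 0.770 × 8.64×10^10 = 3550 W.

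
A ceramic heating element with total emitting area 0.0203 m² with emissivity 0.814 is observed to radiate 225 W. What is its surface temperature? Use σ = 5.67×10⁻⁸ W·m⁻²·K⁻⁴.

T ≈ 700 K

From P = εσAT⁴, T = (P / εσA)^(1/4) = (225 / (0.814 × 5.67×10⁻⁸ × 0.0203))^(1/4).
T = (2.40×10^11)^(1/4) = 700 K.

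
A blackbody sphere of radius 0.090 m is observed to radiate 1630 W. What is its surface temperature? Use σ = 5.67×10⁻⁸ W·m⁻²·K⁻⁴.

T ≈ 729 K

A = 4πr² = 4π × (0.090)² = 0.102 m².
From P = σAT⁴, T = (P / σA)^(1/4) = (1630 / (5.67×10⁻⁸ × 0.102))^(1/4).
T = (2.82×10^11)^(1/4) = 729 K.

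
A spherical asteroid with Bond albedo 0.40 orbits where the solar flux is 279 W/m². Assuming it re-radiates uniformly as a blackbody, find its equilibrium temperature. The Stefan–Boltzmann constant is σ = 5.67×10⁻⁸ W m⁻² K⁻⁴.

T ≈ 165 K

Power absorbed = (1−a)S·πR²; power emitted = 4πR²σT⁴. Equating and cancelling πR²:
T = ((1−a)S / 4σ)^(1/4) = (167 / (4 × 5.67×10⁻⁸))^(1/4) = (7.38×10^8)^(1/4).
T = 165 K.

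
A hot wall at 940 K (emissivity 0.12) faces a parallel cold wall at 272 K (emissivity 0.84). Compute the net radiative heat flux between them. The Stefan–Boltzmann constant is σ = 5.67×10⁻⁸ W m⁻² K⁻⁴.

q ≈ 5160 W/m²

For two large parallel gray plates, q = σ(T₁⁴ − T₂⁴) / (1/ε₁ + 1/ε₂ − 1).
1/ε₁ + 1/ε₂ − 1 = 1/0.12 + 1/0.84 − 1 = 8.524.
T₁⁴ − T₂⁴ = 7.81×10^11 − 5.47×10^9 = 7.75×10^11 K⁴.
q = 5.67×10⁻⁸ × 7.75×10^11 / 8.524 = 5160 W/m².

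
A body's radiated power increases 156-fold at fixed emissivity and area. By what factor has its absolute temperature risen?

factor ≈ 3.53

P ∝ T⁴ ⇒ T ∝ P^(1/4), so T scales by (156)^(1/4) = 3.53.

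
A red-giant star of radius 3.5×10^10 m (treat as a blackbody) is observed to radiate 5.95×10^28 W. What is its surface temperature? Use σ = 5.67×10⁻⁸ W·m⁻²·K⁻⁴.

A = 4πr² = 4π × (3.5×10^10)² = 1.54×10^22 m².
From P = σAT⁴, T = (P / σA)^(1/4) = (5.95×10^28 / (5.67×10⁻⁸ × 1.54×10^22))^(1/4).
T = (6.82×10^13)^(1/4) = 2870 K.

T ≈ 2870 K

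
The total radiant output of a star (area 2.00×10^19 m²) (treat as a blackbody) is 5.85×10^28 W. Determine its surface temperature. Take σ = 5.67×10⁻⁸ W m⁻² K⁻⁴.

T ≈ 15100 K

From P = σAT⁴, T = (P / σA)^(1/4) = (5.85×10^28 / (5.67×10⁻⁸ × 2.00×10^19))^(1/4).
T = (5.16×10^16)^(1/4) = 15100 K.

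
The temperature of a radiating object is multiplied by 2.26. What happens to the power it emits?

factor ≈ 26.1

P ∝ T⁴, so the power scales as (2.26)⁴ = 26.1.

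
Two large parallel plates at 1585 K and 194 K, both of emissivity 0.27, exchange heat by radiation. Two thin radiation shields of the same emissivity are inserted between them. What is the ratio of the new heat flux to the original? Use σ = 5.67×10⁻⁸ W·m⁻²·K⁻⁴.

ratio ≈ 0.333

With N identical shields there are N+1 = 3 gaps in series, each with the same radiative resistance, so the flux falls to 1/(N+1) of its unshielded value.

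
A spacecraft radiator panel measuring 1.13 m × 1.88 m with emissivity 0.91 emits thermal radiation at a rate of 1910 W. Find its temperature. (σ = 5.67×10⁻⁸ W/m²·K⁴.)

A = 1.13 × 1.88 = 2.12 m².
From P = εσAT⁴, T = (P / εσA)^(1/4) = (1910 / (0.91 × 5.67×10⁻⁸ × 2.12))^(1/4).
T = (1.74×10^10)^(1/4) = 363 K.

T ≈ 363 K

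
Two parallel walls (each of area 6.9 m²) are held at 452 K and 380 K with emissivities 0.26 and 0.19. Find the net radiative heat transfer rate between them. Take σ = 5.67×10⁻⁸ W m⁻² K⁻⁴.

For two large parallel gray plates, q = σ(T₁⁴ − T₂⁴) / (1/ε₁ + 1/ε₂ − 1).
1/ε₁ + 1/ε₂ − 1 = 1/0.26 + 1/0.19 − 1 = 8.109.
T₁⁴ − T₂⁴ = 4.17×10^10 − 2.09×10^10 = 2.09×10^10 K⁴.
q = 5.67×10⁻⁸ × 2.09×10^10 / 8.109 = 146 W/m².
Q = q·A = 146 × 6.9 = 1010 W.

Q ≈ 1010 W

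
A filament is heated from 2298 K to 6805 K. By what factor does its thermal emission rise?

P ∝ T⁴, so the ratio is (6805/2298)⁴ = (2.961)⁴ = 76.9.

ratio ≈ 76.9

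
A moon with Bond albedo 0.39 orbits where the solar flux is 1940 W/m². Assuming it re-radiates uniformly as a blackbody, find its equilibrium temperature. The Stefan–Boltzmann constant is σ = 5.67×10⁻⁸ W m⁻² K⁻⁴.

T ≈ 269 K

Power absorbed = (1−a)S·πR²; power emitted = 4πR²σT⁴. Equating and cancelling πR²:
T = ((1−a)S / 4σ)^(1/4) = (1180 / (4 × 5.67×10⁻⁸))^(1/4) = (5.22×10^9)^(1/4).
T = 269 K.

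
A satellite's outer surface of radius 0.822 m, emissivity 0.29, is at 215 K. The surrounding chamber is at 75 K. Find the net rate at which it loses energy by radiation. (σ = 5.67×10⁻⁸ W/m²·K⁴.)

Q ≈ 294 W

A = 4πr² = 4π × (0.822)² = 8.49 m².
Q = εσA(T⁴ − T_s⁴). T⁴ − T_s⁴ = (215)⁴ − (75)⁴ = 2.14×10^9 − 3.16×10^7 = 2.11×10^9 K⁴.
Q = 0.29 × 5.67×10⁻⁸ × 8.49 × 2.11×10^9 = 294 W.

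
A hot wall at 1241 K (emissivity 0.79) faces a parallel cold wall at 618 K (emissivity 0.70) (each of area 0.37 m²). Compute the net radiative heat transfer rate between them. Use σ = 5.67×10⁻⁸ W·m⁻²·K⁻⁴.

For two large parallel gray plates, q = σ(T₁⁴ − T₂⁴) / (1/ε₁ + 1/ε₂ − 1).
1/ε₁ + 1/ε₂ − 1 = 1/0.79 + 1/0.70 − 1 = 1.694.
T₁⁴ − T₂⁴ = 2.37×10^12 − 1.46×10^11 = 2.23×10^12 K⁴.
q = 5.67×10⁻⁸ × 2.23×10^12 / 1.694 = 74500 W/m².
Q = q·A = 74500 × 0.37 = 27600 W.

Q ≈ 27600 W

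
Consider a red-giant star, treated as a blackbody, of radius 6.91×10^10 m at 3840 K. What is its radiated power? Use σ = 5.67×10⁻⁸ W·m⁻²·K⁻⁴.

A = 4πr² = 4π × (6.91×10^10)² = 6.00×10^22 m².
P = σAT⁴ = 5.67×10⁻⁸ × 6.00×10^22 × (3840)⁴ = 5.67×10⁻⁸ × 6.00×10^22 × 2.17×10^14.
P = 7.40×10^29 W.

P ≈ 7.40×10^29 W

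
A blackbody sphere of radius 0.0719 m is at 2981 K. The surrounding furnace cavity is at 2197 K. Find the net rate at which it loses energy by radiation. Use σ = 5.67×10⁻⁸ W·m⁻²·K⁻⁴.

A = 4πr² = 4π × (0.0719)² = 0.0650 m².
Q = σA(T⁴ − T_s⁴). T⁴ − T_s⁴ = (2981)⁴ − (2197)⁴ = 7.90×10^13 − 2.33×10^13 = 5.57×10^13 K⁴.
Q = 5.67×10⁻⁸ × 0.0650 × 5.57×10^13 = 2.05×10^5 W.

Q ≈ 2.05×10^5 W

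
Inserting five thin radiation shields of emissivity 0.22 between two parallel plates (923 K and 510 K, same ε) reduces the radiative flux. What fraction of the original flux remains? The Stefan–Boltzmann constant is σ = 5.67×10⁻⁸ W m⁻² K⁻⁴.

With N identical shields there are N+1 = 6 gaps in series, each with the same radiative resistance, so the flux falls to 1/(N+1) of its unshielded value.

ratio ≈ 0.167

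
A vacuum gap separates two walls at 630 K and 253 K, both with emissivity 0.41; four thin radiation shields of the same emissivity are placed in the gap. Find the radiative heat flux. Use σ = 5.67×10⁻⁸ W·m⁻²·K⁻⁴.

q ≈ 449 W/m²

Each of the 5 gaps contributes resistance (2/ε − 1) = 2/0.41 − 1 = 3.878; total = 19.39.
q = σ(T₁⁴ − T₂⁴) / 19.39 = 5.67×10⁻⁸ × 1.53×10^11 / 19.39 = 449 W/m².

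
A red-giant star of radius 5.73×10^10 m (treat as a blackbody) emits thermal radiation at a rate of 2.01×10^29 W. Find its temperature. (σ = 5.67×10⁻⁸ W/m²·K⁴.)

A = 4πr² = 4π × (5.73×10^10)² = 4.13×10^22 m².
From P = σAT⁴, T = (P / σA)^(1/4) = (2.01×10^29 / (5.67×10⁻⁸ × 4.13×10^22))^(1/4).
T = (8.59×10^13)^(1/4) = 3040 K.

T ≈ 3040 K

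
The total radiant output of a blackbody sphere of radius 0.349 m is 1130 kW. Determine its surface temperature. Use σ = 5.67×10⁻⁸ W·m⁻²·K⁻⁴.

A = 4πr² = 4π × (0.349)² = 1.53 m².
From P = σAT⁴, T = (P / σA)^(1/4) = (1.13×10^6 / (5.67×10⁻⁸ × 1.53))^(1/4).
T = (1.30×10^13)^(1/4) = 1900 K.

T ≈ 1900 K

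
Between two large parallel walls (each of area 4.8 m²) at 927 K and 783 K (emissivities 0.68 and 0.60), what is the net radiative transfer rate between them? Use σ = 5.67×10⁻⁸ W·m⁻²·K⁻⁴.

For two large parallel gray plates, q = σ(T₁⁴ − T₂⁴) / (1/ε₁ + 1/ε₂ − 1).
1/ε₁ + 1/ε₂ − 1 = 1/0.68 + 1/0.60 − 1 = 2.137.
T₁⁴ − T₂⁴ = 7.38×10^11 − 3.76×10^11 = 3.63×10^11 K⁴.
q = 5.67×10⁻⁸ × 3.63×10^11 / 2.137 = 9620 W/m².
Q = q·A = 9620 × 4.8 = 46200 W.

Q ≈ 46200 W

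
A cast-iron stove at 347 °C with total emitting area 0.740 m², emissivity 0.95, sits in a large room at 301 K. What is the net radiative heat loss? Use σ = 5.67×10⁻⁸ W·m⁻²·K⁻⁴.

Convert: 347 °C = 620 K.
Q = εσA(T⁴ − T_s⁴). T⁴ − T_s⁴ = (620)⁴ − (301)⁴ = 1.48×10^11 − 8.21×10^9 = 1.40×10^11 K⁴.
Q = 0.95 × 5.67×10⁻⁸ × 0.740 × 1.40×10^11 = 5560 W.

Q ≈ 5560 W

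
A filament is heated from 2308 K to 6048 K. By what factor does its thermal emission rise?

ratio ≈ 47.2

P ∝ T⁴, so the ratio is (6048/2308)⁴ = (2.620)⁴ = 47.2.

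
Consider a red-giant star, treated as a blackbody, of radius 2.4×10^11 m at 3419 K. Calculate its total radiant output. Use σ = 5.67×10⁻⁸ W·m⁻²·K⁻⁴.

P ≈ 5.61×10^30 W

A = 4πr² = 4π × (2.4×10^11)² = 7.24×10^23 m².
P = σAT⁴ = 5.67×10⁻⁸ × 7.24×10^23 × (3419)⁴ = 5.67×10⁻⁸ × 7.24×10^23 × 1.37×10^14.
P = 5.61×10^30 W.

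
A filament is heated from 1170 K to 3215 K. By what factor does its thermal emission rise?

P ∝ T⁴, so the ratio is (3215/1170)⁴ = (2.748)⁴ = 57.0.

ratio ≈ 57.0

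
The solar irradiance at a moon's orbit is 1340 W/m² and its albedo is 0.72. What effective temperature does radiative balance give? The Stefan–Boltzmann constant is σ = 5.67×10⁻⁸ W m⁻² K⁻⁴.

T ≈ 202 K

Power absorbed = (1−a)S·πR²; power emitted = 4πR²σT⁴. Equating and cancelling πR²:
T = ((1−a)S / 4σ)^(1/4) = (375 / (4 × 5.67×10⁻⁸))^(1/4) = (1.65×10^9)^(1/4).
T = 202 K.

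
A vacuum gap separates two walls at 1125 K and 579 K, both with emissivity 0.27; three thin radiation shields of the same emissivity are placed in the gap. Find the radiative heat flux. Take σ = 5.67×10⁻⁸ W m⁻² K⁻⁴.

q ≈ 3300 W/m²

Each of the 4 gaps contributes resistance (2/ε − 1) = 2/0.27 − 1 = 6.407; total = 25.63.
q = σ(T₁⁴ − T₂⁴) / 25.63 = 5.67×10⁻⁸ × 1.49×10^12 / 25.63 = 3300 W/m².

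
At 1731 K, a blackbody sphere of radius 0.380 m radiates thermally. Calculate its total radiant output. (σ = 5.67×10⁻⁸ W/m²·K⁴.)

A = 4πr² = 4π × (0.380)² = 1.81 m².
P = σAT⁴ = 5.67×10⁻⁸ × 1.81 × (1731)⁴ = 5.67×10⁻⁸ × 1.81 × 8.98×10^12.
P = 9.24×10^5 W.

P ≈ 9.24×10^5 W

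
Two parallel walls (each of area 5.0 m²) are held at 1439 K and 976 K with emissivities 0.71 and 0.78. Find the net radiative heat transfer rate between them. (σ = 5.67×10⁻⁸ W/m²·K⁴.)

Q ≈ 5.67×10^5 W

For two large parallel gray plates, q = σ(T₁⁴ − T₂⁴) / (1/ε₁ + 1/ε₂ − 1).
1/ε₁ + 1/ε₂ − 1 = 1/0.71 + 1/0.78 − 1 = 1.691.
T₁⁴ − T₂⁴ = 4.29×10^12 − 9.07×10^11 = 3.38×10^12 K⁴.
q = 5.67×10⁻⁸ × 3.38×10^12 / 1.691 = 1.13×10^5 W/m².
Q = q·A = 1.13×10^5 × 5.0 = 5.67×10^5 W.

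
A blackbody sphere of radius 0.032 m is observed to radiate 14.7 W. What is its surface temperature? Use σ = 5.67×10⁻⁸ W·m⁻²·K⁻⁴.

T ≈ 377 K

A = 4πr² = 4π × (0.032)² = 0.0129 m².
From P = σAT⁴, T = (P / σA)^(1/4) = (14.7 / (5.67×10⁻⁸ × 0.0129))^(1/4).
T = (2.01×10^10)^(1/4) = 377 K.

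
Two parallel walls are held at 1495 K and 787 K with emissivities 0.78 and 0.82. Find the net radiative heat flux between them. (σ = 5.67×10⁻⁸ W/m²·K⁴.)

q ≈ 1.74×10^5 W/m²

For two large parallel gray plates, q = σ(T₁⁴ − T₂⁴) / (1/ε₁ + 1/ε₂ − 1).
1/ε₁ + 1/ε₂ − 1 = 1/0.78 + 1/0.82 − 1 = 1.502.
T₁⁴ − T₂⁴ = 5.00×10^12 − 3.84×10^11 = 4.61×10^12 K⁴.
q = 5.67×10⁻⁸ × 4.61×10^12 / 1.502 = 1.74×10^5 W/m².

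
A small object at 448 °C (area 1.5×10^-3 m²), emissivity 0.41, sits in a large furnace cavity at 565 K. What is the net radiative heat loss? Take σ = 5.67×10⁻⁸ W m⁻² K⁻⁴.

Q ≈ 5.87 W

Convert: 448 °C = 721 K.
Q = εσA(T⁴ − T_s⁴). T⁴ − T_s⁴ = (721)⁴ − (565)⁴ = 2.70×10^11 − 1.02×10^11 = 1.68×10^11 K⁴.
Q = 0.41 × 5.67×10⁻⁸ × 1.50×10^-3 × 1.68×10^11 = 5.87 W.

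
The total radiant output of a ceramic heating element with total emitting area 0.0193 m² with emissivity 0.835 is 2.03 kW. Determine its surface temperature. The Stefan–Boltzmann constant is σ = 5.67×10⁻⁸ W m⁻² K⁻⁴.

From P = εσAT⁴, T = (P / εσA)^(1/4) = (2030 / (0.835 × 5.67×10⁻⁸ × 0.0193))^(1/4).
T = (2.22×10^12)^(1/4) = 1220 K.

T ≈ 1220 K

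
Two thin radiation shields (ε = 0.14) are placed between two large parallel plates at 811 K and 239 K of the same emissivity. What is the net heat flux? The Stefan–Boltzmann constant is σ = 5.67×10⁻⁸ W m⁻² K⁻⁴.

Each of the 3 gaps contributes resistance (2/ε − 1) = 2/0.14 − 1 = 13.29; total = 39.86.
q = σ(T₁⁴ − T₂⁴) / 39.86 = 5.67×10⁻⁸ × 4.29×10^11 / 39.86 = 611 W/m².

q ≈ 611 W/m²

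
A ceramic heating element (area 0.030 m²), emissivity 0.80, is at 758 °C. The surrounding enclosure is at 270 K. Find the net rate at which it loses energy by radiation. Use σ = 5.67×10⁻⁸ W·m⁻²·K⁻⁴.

Q ≈ 1530 W

Convert: 758 °C = 1031 K.
Q = εσA(T⁴ − T_s⁴). T⁴ − T_s⁴ = (1031)⁴ − (270)⁴ = 1.13×10^12 − 5.31×10^9 = 1.12×10^12 K⁴.
Q = 0.80 × 5.67×10⁻⁸ × 0.0300 × 1.12×10^12 = 1530 W.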